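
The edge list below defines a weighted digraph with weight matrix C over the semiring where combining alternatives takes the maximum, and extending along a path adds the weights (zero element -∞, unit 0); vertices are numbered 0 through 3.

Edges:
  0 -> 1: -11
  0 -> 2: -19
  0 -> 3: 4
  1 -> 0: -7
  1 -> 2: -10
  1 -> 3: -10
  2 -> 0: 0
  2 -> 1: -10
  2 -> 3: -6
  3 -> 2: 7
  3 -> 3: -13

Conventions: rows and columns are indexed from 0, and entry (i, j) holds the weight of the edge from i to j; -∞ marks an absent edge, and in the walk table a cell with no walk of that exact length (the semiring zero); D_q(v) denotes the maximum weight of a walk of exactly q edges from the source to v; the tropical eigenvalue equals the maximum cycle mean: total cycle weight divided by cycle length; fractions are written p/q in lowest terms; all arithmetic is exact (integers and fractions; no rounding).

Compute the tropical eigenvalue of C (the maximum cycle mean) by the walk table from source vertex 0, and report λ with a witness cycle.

q=0: [0, -∞, -∞, -∞]
q=1: [-∞, -11, -19, 4]
q=2: [-18, -29, 11, -9]
q=3: [11, 1, -2, 5]
q=4: [-2, 0, 12, 15]
Optimal cycle mean attained by: cycle 0->3->2->0, total 4 + 7 + 0, length 3.
Answer: λ = 11/3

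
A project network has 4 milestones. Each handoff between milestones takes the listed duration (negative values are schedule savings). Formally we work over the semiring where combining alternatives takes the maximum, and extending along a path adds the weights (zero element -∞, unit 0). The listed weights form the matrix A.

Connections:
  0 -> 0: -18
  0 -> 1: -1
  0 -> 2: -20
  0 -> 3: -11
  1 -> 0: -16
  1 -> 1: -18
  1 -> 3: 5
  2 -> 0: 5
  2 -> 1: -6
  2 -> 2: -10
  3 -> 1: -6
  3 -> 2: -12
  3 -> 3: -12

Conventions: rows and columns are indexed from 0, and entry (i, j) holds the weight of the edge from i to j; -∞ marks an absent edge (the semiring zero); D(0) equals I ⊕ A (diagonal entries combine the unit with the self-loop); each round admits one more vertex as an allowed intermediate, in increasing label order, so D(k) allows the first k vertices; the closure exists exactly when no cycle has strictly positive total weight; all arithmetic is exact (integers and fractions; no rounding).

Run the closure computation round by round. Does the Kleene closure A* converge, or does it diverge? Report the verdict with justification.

D(0):
  [0, -1, -20, -11]
  [-16, 0, -∞, 5]
  [5, -6, 0, -∞]
  [-∞, -6, -12, 0]
D(1):
  [0, -1, -20, -11]
  [-16, 0, -36, 5]
  [5, 4, 0, -6]
  [-∞, -6, -12, 0]
D(2):
  [0, -1, -20, 4]
  [-16, 0, -36, 5]
  [5, 4, 0, 9]
  [-22, -6, -12, 0]
D(3):
  [0, -1, -20, 4]
  [-16, 0, -36, 5]
  [5, 4, 0, 9]
  [-7, -6, -12, 0]
D(4):
  [0, -1, -8, 4]
  [-2, 0, -7, 5]
  [5, 4, 0, 9]
  [-7, -6, -12, 0]
Key observation: every diagonal entry stays at the unit through all rounds, so no improving cycle exists.
Answer: CONVERGES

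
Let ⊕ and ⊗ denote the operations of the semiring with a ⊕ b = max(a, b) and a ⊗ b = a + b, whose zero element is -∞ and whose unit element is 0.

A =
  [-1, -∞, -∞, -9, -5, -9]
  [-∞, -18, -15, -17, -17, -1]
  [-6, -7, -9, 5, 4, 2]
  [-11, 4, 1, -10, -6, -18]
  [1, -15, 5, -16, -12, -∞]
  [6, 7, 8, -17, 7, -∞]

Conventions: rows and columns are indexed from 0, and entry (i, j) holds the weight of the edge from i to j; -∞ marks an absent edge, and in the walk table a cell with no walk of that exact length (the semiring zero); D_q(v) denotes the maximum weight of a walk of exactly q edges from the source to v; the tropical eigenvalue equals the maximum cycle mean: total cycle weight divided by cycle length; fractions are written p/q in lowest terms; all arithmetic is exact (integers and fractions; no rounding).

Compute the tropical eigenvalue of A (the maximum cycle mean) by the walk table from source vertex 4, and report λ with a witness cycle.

q=0: [-∞, -∞, -∞, -∞, 0, -∞]
q=1: [1, -15, 5, -16, -12, -∞]
q=2: [0, -2, -4, 10, 9, 7]
q=3: [13, 14, 15, 1, 14, -2]
q=4: [15, 8, 19, 20, 19, 17]
q=5: [23, 24, 25, 24, 24, 21]
q=6: [27, 28, 29, 30, 29, 27]
Optimal cycle mean attained by: cycle 2->5->2, total 2 + 8, length 2.
Answer: λ = 5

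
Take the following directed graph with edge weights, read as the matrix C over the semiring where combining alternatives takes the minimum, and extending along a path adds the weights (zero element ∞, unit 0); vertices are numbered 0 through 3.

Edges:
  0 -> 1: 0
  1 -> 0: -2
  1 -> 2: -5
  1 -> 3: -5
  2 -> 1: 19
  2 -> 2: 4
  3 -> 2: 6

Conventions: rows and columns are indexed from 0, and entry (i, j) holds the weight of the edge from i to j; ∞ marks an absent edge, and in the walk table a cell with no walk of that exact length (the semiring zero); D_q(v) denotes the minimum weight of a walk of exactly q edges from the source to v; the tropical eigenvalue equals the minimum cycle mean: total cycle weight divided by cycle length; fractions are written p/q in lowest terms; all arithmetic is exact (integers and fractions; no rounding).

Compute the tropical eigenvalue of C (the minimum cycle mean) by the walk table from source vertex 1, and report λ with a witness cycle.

q=0: [∞, 0, ∞, ∞]
q=1: [-2, ∞, -5, -5]
q=2: [∞, -2, -1, ∞]
q=3: [-4, 18, -7, -7]
q=4: [16, -4, -3, 13]
Optimal cycle mean attained by: cycle 0->1->0, total 0 + (-2), length 2.
Answer: λ = -1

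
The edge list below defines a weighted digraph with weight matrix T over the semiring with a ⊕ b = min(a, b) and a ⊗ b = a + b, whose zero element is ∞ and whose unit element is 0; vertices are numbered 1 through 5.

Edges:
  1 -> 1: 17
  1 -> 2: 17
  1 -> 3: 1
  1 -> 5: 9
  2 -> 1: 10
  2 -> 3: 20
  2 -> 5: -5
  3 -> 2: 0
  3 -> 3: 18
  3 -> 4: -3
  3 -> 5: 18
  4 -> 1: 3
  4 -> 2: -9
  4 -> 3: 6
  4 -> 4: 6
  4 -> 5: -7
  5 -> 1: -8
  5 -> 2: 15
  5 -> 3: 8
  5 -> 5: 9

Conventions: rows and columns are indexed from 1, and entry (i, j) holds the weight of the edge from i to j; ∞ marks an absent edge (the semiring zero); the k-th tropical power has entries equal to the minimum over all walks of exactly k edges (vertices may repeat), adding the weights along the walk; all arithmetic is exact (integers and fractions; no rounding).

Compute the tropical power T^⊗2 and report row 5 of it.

T^⊗2:
  [1, 1, 17, -2, 12]
  [-13, 10, 3, 17, 4]
  [0, -12, 3, 3, -10]
  [-15, -3, 1, 3, -14]
  [1, 8, -7, 5, 1]
Answer: row 5 of T^⊗2 = [1, 8, -7, 5, 1]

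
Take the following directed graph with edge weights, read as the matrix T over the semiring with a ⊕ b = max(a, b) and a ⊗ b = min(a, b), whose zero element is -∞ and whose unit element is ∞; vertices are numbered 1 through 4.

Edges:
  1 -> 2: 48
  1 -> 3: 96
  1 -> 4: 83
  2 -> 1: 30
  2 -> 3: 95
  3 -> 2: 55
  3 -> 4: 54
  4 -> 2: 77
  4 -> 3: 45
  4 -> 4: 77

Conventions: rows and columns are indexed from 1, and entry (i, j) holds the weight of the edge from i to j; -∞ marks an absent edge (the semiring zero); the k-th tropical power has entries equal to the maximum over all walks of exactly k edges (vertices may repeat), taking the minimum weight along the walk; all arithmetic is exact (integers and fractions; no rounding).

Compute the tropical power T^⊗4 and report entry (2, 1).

T^⊗2:
  [30, 77, 48, 77]
  [-∞, 55, 30, 54]
  [30, 54, 55, 54]
  [30, 77, 77, 77]
T^⊗3:
  [30, 77, 77, 77]
  [30, 54, 55, 54]
  [30, 55, 54, 54]
  [30, 77, 77, 77]
T^⊗4:
  [30, 77, 77, 77]
  [30, 55, 54, 54]
  [30, 54, 55, 54]
  [30, 77, 77, 77]
Key observation: the optimum is the walk 2->1->3->2->1, with weight 30 min 96 min 55 min 30 = 30.
Optimal value attained by: walk 2->1->3->2->1.
Answer: (T^⊗4)[2][1] = 30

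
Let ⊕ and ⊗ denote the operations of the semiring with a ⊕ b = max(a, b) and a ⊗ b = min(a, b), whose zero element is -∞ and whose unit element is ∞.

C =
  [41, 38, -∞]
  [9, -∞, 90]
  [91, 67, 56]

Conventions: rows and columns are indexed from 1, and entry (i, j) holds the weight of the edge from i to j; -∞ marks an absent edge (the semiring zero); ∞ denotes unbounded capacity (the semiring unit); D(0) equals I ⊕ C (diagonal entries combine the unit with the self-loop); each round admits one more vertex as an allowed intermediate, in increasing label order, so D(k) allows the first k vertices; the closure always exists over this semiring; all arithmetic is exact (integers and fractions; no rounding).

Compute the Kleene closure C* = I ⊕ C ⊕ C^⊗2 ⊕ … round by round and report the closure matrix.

D(0):
  [∞, 38, -∞]
  [9, ∞, 90]
  [91, 67, ∞]
D(1):
  [∞, 38, -∞]
  [9, ∞, 90]
  [91, 67, ∞]
D(2):
  [∞, 38, 38]
  [9, ∞, 90]
  [91, 67, ∞]
D(3):
  [∞, 38, 38]
  [90, ∞, 90]
  [91, 67, ∞]
Answer: C* = [[∞, 38, 38], [90, ∞, 90], [91, 67, ∞]]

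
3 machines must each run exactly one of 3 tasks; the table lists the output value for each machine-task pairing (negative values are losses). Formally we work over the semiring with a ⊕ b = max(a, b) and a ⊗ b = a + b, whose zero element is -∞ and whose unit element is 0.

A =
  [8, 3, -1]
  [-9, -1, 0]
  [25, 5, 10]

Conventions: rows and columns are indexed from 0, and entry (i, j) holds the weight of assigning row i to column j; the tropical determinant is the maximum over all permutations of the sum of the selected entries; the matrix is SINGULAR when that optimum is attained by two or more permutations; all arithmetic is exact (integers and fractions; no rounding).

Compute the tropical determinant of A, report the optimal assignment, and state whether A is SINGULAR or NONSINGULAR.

σ = (0, 1, 2): 8 + (-1) + 10 = 17
σ = (0, 2, 1): 8 + 0 + 5 = 13
σ = (1, 0, 2): 3 + (-9) + 10 = 4
σ = (1, 2, 0): 3 + 0 + 25 = 28
σ = (2, 0, 1): (-1) + (-9) + 5 = -5
σ = (2, 1, 0): (-1) + (-1) + 25 = 23
Optimal value attained by: σ = (1, 2, 0).
Answer: det⊕(A) = 28; verdict: NONSINGULAR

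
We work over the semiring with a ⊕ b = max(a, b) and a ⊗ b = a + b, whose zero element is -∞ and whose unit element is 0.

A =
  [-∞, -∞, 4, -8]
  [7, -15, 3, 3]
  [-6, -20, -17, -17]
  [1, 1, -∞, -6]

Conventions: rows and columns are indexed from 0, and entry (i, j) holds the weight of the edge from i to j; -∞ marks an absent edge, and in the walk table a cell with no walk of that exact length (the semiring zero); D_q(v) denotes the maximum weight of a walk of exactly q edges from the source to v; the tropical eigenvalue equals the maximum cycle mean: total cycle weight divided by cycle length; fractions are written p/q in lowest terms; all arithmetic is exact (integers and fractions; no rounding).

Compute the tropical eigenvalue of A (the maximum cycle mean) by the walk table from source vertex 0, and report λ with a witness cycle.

q=0: [0, -∞, -∞, -∞]
q=1: [-∞, -∞, 4, -8]
q=2: [-2, -7, -13, -13]
q=3: [0, -12, 2, -4]
q=4: [-3, -3, 4, -8]
Optimal cycle mean attained by: cycle 1->3->1, total 3 + 1, length 2.
Answer: λ = 2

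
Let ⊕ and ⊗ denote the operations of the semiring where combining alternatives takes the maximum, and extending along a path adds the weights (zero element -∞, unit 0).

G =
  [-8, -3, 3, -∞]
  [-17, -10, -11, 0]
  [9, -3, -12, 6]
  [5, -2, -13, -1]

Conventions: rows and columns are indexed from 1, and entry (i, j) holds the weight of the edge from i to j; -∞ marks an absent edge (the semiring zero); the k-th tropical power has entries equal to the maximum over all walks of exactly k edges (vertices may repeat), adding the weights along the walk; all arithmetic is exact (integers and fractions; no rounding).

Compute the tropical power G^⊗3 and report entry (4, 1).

G^⊗2:
  [12, 0, -5, 9]
  [5, -2, -13, -1]
  [11, 6, 12, 5]
  [4, 2, 8, -2]
G^⊗3:
  [14, 9, 15, 8]
  [4, 2, 8, -2]
  [21, 9, 14, 18]
  [17, 5, 7, 14]
Key observation: the optimum is the walk 4->1->3->1, with weight 5 + 3 + 9 = 17.
Optimal value attained by: walk 4->1->3->1.
Answer: (G^⊗3)[4][1] = 17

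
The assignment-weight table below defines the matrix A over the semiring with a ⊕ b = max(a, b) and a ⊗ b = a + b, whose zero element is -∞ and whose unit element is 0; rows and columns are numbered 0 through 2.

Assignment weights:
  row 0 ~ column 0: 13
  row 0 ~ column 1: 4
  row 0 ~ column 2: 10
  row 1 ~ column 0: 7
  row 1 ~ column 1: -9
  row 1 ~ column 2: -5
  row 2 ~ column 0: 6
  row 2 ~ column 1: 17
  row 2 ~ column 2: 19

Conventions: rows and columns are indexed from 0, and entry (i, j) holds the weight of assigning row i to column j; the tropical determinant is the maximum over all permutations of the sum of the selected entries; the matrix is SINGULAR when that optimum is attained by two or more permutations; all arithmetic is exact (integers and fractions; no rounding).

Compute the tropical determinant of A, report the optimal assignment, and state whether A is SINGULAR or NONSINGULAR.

σ = (0, 1, 2): 13 + (-9) + 19 = 23
σ = (0, 2, 1): 13 + (-5) + 17 = 25
σ = (1, 0, 2): 4 + 7 + 19 = 30
σ = (1, 2, 0): 4 + (-5) + 6 = 5
σ = (2, 0, 1): 10 + 7 + 17 = 34
σ = (2, 1, 0): 10 + (-9) + 6 = 7
Optimal value attained by: σ = (2, 0, 1).
Answer: det⊕(A) = 34; verdict: NONSINGULAR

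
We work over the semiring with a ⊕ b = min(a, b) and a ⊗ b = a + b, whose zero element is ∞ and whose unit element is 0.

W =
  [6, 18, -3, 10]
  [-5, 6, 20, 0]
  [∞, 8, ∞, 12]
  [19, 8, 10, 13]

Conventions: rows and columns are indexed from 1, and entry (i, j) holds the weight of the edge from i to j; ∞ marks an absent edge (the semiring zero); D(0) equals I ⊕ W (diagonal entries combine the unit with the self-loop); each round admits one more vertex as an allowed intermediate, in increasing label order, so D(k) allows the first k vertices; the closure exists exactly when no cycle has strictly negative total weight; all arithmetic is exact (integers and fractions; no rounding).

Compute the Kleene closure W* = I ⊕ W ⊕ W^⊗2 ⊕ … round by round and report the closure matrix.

D(0):
  [0, 18, -3, 10]
  [-5, 0, 20, 0]
  [∞, 8, 0, 12]
  [19, 8, 10, 0]
D(1):
  [0, 18, -3, 10]
  [-5, 0, -8, 0]
  [∞, 8, 0, 12]
  [19, 8, 10, 0]
D(2):
  [0, 18, -3, 10]
  [-5, 0, -8, 0]
  [3, 8, 0, 8]
  [3, 8, 0, 0]
D(3):
  [0, 5, -3, 5]
  [-5, 0, -8, 0]
  [3, 8, 0, 8]
  [3, 8, 0, 0]
D(4):
  [0, 5, -3, 5]
  [-5, 0, -8, 0]
  [3, 8, 0, 8]
  [3, 8, 0, 0]
Answer: W* = [[0, 5, -3, 5], [-5, 0, -8, 0], [3, 8, 0, 8], [3, 8, 0, 0]]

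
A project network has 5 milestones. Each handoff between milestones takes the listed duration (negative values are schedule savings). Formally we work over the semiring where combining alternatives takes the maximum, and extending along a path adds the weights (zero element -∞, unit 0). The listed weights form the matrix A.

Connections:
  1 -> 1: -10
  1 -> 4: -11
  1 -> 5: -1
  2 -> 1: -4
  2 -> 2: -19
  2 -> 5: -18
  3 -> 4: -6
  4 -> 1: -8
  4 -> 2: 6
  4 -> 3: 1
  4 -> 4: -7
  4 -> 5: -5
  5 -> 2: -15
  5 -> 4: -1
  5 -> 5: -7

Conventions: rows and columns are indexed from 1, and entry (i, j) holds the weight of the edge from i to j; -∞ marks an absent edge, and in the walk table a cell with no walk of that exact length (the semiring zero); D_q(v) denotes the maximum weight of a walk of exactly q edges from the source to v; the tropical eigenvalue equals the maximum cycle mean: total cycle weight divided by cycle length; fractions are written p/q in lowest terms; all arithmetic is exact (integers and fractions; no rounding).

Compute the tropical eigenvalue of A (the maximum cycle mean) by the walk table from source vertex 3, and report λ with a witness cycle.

q=0: [-∞, -∞, 0, -∞, -∞]
q=1: [-∞, -∞, -∞, -6, -∞]
q=2: [-14, 0, -5, -13, -11]
q=3: [-4, -7, -12, -11, -15]
q=4: [-11, -5, -10, -15, -5]
q=5: [-9, -9, -14, -6, -12]
Optimal cycle mean attained by: cycle 1->5->4->2->1, total (-1) + (-1) + 6 + (-4), length 4.
Answer: λ = 0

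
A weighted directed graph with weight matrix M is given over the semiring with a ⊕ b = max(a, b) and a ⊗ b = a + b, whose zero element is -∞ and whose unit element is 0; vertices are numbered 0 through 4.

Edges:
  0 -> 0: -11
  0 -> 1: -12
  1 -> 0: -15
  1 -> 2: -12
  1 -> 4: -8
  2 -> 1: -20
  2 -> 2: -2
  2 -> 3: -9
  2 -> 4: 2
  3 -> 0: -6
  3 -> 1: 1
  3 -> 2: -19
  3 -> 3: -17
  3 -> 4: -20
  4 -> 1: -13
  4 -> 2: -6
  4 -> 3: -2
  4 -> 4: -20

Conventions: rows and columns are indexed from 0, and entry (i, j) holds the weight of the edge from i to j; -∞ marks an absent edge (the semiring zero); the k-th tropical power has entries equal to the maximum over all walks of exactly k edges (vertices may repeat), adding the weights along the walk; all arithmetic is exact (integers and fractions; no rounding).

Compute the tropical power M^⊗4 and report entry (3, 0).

M^⊗2:
  [-22, -23, -24, -∞, -20]
  [-26, -21, -14, -10, -10]
  [-15, -8, -4, 0, 0]
  [-14, -16, -11, -22, -7]
  [-8, -1, -8, -15, -4]
M^⊗3:
  [-33, -33, -26, -22, -22]
  [-16, -9, -16, -12, -12]
  [-6, 1, -6, -2, -2]
  [-25, -20, -13, -9, -9]
  [-16, -14, -10, -6, -6]
M^⊗4:
  [-28, -21, -28, -24, -24]
  [-18, -11, -18, -14, -14]
  [-8, -1, -8, -4, -4]
  [-15, -8, -15, -11, -11]
  [-12, -5, -12, -8, -8]
Key observation: the optimum is the walk 3->1->4->3->0, with weight 1 + (-8) + (-2) + (-6) = -15.
Optimal value attained by: walk 3->1->4->3->0.
Answer: (M^⊗4)[3][0] = -15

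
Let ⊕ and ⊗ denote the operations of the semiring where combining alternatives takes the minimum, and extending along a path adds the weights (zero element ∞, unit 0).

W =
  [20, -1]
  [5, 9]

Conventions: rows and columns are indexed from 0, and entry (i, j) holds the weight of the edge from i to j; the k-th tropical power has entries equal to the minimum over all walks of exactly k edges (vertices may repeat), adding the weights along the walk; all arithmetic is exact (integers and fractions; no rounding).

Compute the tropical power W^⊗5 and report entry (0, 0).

W^⊗2:
  [4, 8]
  [14, 4]
W^⊗3:
  [13, 3]
  [9, 13]
W^⊗4:
  [8, 12]
  [18, 8]
W^⊗5:
  [17, 7]
  [13, 17]
Key observation: the optimum is the walk 0->1->0->1->1->0, with weight (-1) + 5 + (-1) + 9 + 5 = 17.
Optimal value attained by: walk 0->1->0->1->1->0.
Answer: (W^⊗5)[0][0] = 17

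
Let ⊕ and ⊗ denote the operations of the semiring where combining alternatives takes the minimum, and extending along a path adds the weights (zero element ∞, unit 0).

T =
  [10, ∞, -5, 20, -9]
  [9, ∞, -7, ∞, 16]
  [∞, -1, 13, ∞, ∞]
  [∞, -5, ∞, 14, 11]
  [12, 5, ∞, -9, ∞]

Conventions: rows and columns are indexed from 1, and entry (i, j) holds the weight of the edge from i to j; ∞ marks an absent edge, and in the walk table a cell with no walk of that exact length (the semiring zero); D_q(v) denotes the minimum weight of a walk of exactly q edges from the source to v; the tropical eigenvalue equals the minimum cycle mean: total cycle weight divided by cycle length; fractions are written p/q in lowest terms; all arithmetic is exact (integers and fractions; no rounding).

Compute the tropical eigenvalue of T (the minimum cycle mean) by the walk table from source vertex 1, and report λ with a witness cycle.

q=0: [0, ∞, ∞, ∞, ∞]
q=1: [10, ∞, -5, 20, -9]
q=2: [3, -6, 5, -18, 1]
q=3: [3, -23, -13, -8, -7]
q=4: [-14, -14, -30, -16, -7]
q=5: [-5, -31, -21, -16, -23]
Optimal cycle mean attained by: cycle 2->3->2, total (-7) + (-1), length 2.
Answer: λ = -4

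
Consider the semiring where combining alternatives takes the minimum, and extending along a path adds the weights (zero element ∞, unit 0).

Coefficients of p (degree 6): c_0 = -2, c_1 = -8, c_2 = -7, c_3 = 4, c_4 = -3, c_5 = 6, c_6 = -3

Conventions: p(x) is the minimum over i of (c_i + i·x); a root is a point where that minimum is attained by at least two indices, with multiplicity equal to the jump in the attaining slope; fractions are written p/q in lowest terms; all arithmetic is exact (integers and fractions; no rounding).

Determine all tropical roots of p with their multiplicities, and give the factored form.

hull edge (i=0, c=-2) to (i=1, c=-8): slope -6, span 1
hull edge (i=1, c=-8) to (i=6, c=-3): slope 1, span 5
Factored form: p(x) = -3 ⊗ (x ⊕ (-1)) ⊗ (x ⊕ (-1)) ⊗ (x ⊕ (-1)) ⊗ (x ⊕ (-1)) ⊗ (x ⊕ (-1)) ⊗ (x ⊕ 6)
Answer: roots = -1 (mult 5), 6 (mult 1)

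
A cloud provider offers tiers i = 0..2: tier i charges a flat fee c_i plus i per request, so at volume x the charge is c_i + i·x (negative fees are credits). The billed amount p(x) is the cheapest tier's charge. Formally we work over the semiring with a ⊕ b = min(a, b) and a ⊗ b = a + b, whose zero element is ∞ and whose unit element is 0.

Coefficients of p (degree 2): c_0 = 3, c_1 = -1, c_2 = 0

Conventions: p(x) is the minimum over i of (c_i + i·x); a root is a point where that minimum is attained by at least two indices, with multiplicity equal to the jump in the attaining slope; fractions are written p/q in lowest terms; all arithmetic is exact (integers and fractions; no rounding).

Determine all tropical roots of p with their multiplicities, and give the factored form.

hull edge (i=0, c=3) to (i=1, c=-1): slope -4, span 1
hull edge (i=1, c=-1) to (i=2, c=0): slope 1, span 1
Factored form: p(x) = 0 ⊗ (x ⊕ (-1)) ⊗ (x ⊕ 4)
Answer: roots = -1 (mult 1), 4 (mult 1)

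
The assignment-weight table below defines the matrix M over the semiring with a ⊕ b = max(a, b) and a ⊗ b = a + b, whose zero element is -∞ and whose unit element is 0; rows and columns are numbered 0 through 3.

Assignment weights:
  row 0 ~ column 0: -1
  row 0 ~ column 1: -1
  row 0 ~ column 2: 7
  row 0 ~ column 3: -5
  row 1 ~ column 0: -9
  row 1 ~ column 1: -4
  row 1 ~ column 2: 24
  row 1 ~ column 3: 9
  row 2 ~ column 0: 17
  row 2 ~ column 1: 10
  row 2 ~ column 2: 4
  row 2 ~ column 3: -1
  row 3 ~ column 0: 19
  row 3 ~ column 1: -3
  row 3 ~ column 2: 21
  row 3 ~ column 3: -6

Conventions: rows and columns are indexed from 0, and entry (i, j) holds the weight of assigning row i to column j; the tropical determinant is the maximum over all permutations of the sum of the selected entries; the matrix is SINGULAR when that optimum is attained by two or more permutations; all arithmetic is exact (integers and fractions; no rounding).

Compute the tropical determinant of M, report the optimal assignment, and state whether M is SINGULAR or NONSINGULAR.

σ = (0, 1, 2, 3): (-1) + (-4) + 4 + (-6) = -7
σ = (0, 1, 3, 2): (-1) + (-4) + (-1) + 21 = 15
σ = (0, 2, 1, 3): (-1) + 24 + 10 + (-6) = 27
σ = (0, 2, 3, 1): (-1) + 24 + (-1) + (-3) = 19
σ = (0, 3, 1, 2): (-1) + 9 + 10 + 21 = 39
σ = (0, 3, 2, 1): (-1) + 9 + 4 + (-3) = 9
σ = (1, 0, 2, 3): (-1) + (-9) + 4 + (-6) = -12
σ = (1, 0, 3, 2): (-1) + (-9) + (-1) + 21 = 10
σ = (1, 2, 0, 3): (-1) + 24 + 17 + (-6) = 34
σ = (1, 2, 3, 0): (-1) + 24 + (-1) + 19 = 41
σ = (1, 3, 0, 2): (-1) + 9 + 17 + 21 = 46
σ = (1, 3, 2, 0): (-1) + 9 + 4 + 19 = 31
σ = (2, 0, 1, 3): 7 + (-9) + 10 + (-6) = 2
σ = (2, 0, 3, 1): 7 + (-9) + (-1) + (-3) = -6
σ = (2, 1, 0, 3): 7 + (-4) + 17 + (-6) = 14
σ = (2, 1, 3, 0): 7 + (-4) + (-1) + 19 = 21
σ = (2, 3, 0, 1): 7 + 9 + 17 + (-3) = 30
σ = (2, 3, 1, 0): 7 + 9 + 10 + 19 = 45
σ = (3, 0, 1, 2): (-5) + (-9) + 10 + 21 = 17
σ = (3, 0, 2, 1): (-5) + (-9) + 4 + (-3) = -13
σ = (3, 1, 0, 2): (-5) + (-4) + 17 + 21 = 29
σ = (3, 1, 2, 0): (-5) + (-4) + 4 + 19 = 14
σ = (3, 2, 0, 1): (-5) + 24 + 17 + (-3) = 33
σ = (3, 2, 1, 0): (-5) + 24 + 10 + 19 = 48
Optimal value attained by: σ = (3, 2, 1, 0).
Answer: det⊕(M) = 48; verdict: NONSINGULAR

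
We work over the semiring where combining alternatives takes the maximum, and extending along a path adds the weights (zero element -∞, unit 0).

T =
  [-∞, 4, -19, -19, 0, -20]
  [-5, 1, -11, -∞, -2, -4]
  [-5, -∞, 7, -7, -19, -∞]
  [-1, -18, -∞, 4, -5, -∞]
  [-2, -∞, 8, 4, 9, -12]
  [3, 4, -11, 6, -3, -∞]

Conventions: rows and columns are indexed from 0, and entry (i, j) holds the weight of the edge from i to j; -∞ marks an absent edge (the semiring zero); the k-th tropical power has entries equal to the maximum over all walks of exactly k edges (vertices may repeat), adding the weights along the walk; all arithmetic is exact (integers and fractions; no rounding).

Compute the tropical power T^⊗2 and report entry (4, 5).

T^⊗2:
  [-1, 5, 8, 4, 9, 0]
  [-1, 2, 6, 2, 7, -3]
  [2, -1, 14, 0, -5, -25]
  [3, 3, 3, 8, 4, -17]
  [7, 2, 17, 13, 18, -3]
  [5, 7, 5, 10, 6, 0]
Key observation: the optimum is the walk 4->4->5, with weight 9 + (-12) = -3.
Optimal value attained by: walk 4->4->5.
Answer: (T^⊗2)[4][5] = -3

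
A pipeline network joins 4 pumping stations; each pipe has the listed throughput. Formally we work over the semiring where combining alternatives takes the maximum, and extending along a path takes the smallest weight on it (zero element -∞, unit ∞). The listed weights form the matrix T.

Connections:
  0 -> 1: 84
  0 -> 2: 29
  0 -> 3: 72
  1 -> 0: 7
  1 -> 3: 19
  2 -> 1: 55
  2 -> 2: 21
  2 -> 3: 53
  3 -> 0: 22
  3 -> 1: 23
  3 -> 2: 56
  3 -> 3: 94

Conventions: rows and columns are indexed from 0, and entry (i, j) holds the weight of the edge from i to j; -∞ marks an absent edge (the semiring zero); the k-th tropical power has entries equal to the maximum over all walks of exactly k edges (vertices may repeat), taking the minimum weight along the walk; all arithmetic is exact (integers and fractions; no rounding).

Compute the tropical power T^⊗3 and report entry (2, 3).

T^⊗2:
  [22, 29, 56, 72]
  [19, 19, 19, 19]
  [22, 23, 53, 53]
  [22, 55, 56, 94]
T^⊗3:
  [22, 55, 56, 72]
  [19, 19, 19, 19]
  [22, 53, 53, 53]
  [22, 55, 56, 94]
Key observation: the optimum is the walk 2->3->3->3, with weight 53 min 94 min 94 = 53.
Optimal value attained by: walk 2->3->3->3.
Answer: (T^⊗3)[2][3] = 53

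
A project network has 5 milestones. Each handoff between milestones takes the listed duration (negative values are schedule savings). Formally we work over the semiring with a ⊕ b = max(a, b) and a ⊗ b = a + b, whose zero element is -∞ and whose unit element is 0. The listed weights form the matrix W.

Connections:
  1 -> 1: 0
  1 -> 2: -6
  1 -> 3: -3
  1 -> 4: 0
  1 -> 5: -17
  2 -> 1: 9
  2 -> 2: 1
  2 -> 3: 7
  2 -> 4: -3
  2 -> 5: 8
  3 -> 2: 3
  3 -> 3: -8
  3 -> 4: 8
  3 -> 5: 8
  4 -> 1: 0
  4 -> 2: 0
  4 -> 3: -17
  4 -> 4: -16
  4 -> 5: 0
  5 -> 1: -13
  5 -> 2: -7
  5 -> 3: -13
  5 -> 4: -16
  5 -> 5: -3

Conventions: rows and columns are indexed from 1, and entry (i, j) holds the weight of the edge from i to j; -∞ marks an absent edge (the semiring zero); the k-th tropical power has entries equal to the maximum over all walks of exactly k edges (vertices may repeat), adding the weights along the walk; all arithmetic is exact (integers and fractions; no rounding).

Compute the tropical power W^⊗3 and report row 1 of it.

W^⊗2:
  [3, 0, 1, 5, 5]
  [10, 10, 8, 15, 15]
  [12, 8, 10, 0, 11]
  [9, 1, 7, 0, 8]
  [2, -6, 0, -5, 1]
W^⊗3:
  [9, 5, 7, 9, 9]
  [19, 15, 17, 16, 18]
  [17, 13, 15, 18, 18]
  [10, 10, 8, 15, 15]
  [3, 3, 1, 8, 8]
Answer: row 1 of W^⊗3 = [9, 5, 7, 9, 9]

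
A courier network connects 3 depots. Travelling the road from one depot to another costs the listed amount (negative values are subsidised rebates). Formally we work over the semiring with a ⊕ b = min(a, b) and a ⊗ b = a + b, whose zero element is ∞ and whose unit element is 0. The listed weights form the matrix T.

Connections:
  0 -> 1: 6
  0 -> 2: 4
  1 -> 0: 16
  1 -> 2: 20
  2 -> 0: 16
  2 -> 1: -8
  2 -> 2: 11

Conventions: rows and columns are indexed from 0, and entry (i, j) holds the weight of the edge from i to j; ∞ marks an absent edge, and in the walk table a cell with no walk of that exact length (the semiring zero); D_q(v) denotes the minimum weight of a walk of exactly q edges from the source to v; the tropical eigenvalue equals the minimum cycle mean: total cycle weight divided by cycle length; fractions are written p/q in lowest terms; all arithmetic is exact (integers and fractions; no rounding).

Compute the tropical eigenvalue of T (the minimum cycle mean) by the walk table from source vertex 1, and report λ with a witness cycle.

q=0: [∞, 0, ∞]
q=1: [16, ∞, 20]
q=2: [36, 12, 20]
q=3: [28, 12, 31]
Optimal cycle mean attained by: cycle 0->2->1->0, total 4 + (-8) + 16, length 3.
Answer: λ = 4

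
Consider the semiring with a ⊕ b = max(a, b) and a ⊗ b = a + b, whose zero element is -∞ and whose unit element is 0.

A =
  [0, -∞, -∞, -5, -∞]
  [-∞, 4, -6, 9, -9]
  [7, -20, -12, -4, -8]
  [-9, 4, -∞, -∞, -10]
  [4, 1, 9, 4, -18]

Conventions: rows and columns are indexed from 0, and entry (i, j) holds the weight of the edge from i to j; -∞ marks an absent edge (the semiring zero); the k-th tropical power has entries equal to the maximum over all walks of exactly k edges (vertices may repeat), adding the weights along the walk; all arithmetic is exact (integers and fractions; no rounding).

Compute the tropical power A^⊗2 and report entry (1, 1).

A^⊗2:
  [0, -1, -∞, -5, -15]
  [1, 13, 0, 13, -1]
  [7, 0, 1, 2, -14]
  [-6, 8, -1, 13, -5]
  [16, 8, -3, 10, 1]
Key observation: the optimum is the walk 1->3->1, with weight 9 + 4 = 13.
Optimal value attained by: walk 1->3->1.
Answer: (A^⊗2)[1][1] = 13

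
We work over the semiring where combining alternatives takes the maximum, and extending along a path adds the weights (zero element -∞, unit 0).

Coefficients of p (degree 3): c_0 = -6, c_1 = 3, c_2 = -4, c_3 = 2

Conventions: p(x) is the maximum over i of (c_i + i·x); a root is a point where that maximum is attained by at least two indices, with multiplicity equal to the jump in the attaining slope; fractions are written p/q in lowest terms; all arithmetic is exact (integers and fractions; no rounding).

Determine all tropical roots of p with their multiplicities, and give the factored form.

hull edge (i=0, c=-6) to (i=1, c=3): slope 9, span 1
hull edge (i=1, c=3) to (i=3, c=2): slope -1/2, span 2
Factored form: p(x) = 2 ⊗ (x ⊕ (-9)) ⊗ (x ⊕ 1/2) ⊗ (x ⊕ 1/2)
Answer: roots = -9 (mult 1), 1/2 (mult 2)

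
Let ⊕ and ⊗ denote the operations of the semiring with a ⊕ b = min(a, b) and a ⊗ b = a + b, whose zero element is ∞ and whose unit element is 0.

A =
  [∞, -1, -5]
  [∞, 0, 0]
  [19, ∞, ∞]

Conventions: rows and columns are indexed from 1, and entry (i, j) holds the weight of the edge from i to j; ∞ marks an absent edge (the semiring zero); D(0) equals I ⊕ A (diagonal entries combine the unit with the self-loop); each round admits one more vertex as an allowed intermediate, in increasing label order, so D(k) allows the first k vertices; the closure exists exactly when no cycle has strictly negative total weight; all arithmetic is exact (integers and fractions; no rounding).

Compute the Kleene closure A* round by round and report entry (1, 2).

D(0):
  [0, -1, -5]
  [∞, 0, 0]
  [19, ∞, 0]
D(1):
  [0, -1, -5]
  [∞, 0, 0]
  [19, 18, 0]
D(2):
  [0, -1, -5]
  [∞, 0, 0]
  [19, 18, 0]
D(3):
  [0, -1, -5]
  [19, 0, 0]
  [19, 18, 0]
Answer: A*[1][2] = -1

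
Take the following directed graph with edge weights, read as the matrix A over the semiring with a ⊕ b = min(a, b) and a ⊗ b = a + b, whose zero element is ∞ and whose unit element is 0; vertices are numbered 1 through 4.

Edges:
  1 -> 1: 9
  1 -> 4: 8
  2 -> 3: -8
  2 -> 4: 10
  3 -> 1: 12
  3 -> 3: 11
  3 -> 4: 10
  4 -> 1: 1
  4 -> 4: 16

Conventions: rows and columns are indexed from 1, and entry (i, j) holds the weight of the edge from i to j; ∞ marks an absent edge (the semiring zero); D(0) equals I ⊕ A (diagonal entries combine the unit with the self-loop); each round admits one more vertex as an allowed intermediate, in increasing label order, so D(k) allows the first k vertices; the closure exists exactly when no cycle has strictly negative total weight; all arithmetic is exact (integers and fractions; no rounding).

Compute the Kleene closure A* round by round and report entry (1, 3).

D(0):
  [0, ∞, ∞, 8]
  [∞, 0, -8, 10]
  [12, ∞, 0, 10]
  [1, ∞, ∞, 0]
D(1):
  [0, ∞, ∞, 8]
  [∞, 0, -8, 10]
  [12, ∞, 0, 10]
  [1, ∞, ∞, 0]
D(2):
  [0, ∞, ∞, 8]
  [∞, 0, -8, 10]
  [12, ∞, 0, 10]
  [1, ∞, ∞, 0]
D(3):
  [0, ∞, ∞, 8]
  [4, 0, -8, 2]
  [12, ∞, 0, 10]
  [1, ∞, ∞, 0]
D(4):
  [0, ∞, ∞, 8]
  [3, 0, -8, 2]
  [11, ∞, 0, 10]
  [1, ∞, ∞, 0]
Answer: A*[1][3] = ∞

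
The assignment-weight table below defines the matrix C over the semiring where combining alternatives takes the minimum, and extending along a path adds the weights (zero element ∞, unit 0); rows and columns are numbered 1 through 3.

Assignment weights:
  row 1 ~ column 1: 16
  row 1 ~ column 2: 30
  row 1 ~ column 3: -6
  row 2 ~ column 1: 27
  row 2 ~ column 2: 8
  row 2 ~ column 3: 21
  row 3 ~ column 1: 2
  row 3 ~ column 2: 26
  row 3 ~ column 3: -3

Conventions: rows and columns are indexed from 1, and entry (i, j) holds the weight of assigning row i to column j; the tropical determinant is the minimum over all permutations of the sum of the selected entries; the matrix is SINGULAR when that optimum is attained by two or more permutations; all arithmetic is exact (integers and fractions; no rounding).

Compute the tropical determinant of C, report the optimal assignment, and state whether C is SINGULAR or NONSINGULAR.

σ = (1, 2, 3): 16 + 8 + (-3) = 21
σ = (1, 3, 2): 16 + 21 + 26 = 63
σ = (2, 1, 3): 30 + 27 + (-3) = 54
σ = (2, 3, 1): 30 + 21 + 2 = 53
σ = (3, 1, 2): (-6) + 27 + 26 = 47
σ = (3, 2, 1): (-6) + 8 + 2 = 4
Optimal value attained by: σ = (3, 2, 1).
Answer: det⊕(C) = 4; verdict: NONSINGULAR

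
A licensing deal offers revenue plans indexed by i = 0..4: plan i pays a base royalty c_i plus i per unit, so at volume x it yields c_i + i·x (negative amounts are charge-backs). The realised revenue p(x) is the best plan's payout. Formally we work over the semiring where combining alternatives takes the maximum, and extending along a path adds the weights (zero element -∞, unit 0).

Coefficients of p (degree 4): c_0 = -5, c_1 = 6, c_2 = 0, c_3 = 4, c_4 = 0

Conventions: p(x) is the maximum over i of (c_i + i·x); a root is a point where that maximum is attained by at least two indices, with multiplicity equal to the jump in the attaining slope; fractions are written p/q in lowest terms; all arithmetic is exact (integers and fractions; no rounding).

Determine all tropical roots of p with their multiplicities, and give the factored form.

hull edge (i=0, c=-5) to (i=1, c=6): slope 11, span 1
hull edge (i=1, c=6) to (i=3, c=4): slope -1, span 2
hull edge (i=3, c=4) to (i=4, c=0): slope -4, span 1
Factored form: p(x) = 0 ⊗ (x ⊕ (-11)) ⊗ (x ⊕ 1) ⊗ (x ⊕ 1) ⊗ (x ⊕ 4)
Answer: roots = -11 (mult 1), 1 (mult 2), 4 (mult 1)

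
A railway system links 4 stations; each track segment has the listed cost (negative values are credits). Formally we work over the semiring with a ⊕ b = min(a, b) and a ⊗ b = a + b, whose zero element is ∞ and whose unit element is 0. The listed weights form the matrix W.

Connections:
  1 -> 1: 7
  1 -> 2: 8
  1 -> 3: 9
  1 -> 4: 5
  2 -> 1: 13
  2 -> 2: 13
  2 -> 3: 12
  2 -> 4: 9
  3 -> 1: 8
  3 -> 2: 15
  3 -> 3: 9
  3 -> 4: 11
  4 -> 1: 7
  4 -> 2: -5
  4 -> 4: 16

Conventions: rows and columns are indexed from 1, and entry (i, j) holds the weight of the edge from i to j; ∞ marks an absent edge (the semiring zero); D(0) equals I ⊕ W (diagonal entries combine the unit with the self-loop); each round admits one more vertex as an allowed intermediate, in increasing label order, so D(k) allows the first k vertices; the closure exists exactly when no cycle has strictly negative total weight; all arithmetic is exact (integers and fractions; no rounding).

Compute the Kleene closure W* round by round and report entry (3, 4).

D(0):
  [0, 8, 9, 5]
  [13, 0, 12, 9]
  [8, 15, 0, 11]
  [7, -5, ∞, 0]
D(1):
  [0, 8, 9, 5]
  [13, 0, 12, 9]
  [8, 15, 0, 11]
  [7, -5, 16, 0]
D(2):
  [0, 8, 9, 5]
  [13, 0, 12, 9]
  [8, 15, 0, 11]
  [7, -5, 7, 0]
D(3):
  [0, 8, 9, 5]
  [13, 0, 12, 9]
  [8, 15, 0, 11]
  [7, -5, 7, 0]
D(4):
  [0, 0, 9, 5]
  [13, 0, 12, 9]
  [8, 6, 0, 11]
  [7, -5, 7, 0]
Answer: W*[3][4] = 11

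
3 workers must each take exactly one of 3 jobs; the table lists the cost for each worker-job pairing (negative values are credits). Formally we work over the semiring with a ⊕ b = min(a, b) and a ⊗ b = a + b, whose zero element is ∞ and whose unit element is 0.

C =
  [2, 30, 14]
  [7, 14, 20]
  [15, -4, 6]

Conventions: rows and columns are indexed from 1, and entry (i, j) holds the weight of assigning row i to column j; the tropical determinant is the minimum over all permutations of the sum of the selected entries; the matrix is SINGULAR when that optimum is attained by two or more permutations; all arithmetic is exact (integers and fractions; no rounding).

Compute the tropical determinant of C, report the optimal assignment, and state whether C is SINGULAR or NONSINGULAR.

σ = (1, 2, 3): 2 + 14 + 6 = 22
σ = (1, 3, 2): 2 + 20 + (-4) = 18
σ = (2, 1, 3): 30 + 7 + 6 = 43
σ = (2, 3, 1): 30 + 20 + 15 = 65
σ = (3, 1, 2): 14 + 7 + (-4) = 17
σ = (3, 2, 1): 14 + 14 + 15 = 43
Optimal value attained by: σ = (3, 1, 2).
Answer: det⊕(C) = 17; verdict: NONSINGULAR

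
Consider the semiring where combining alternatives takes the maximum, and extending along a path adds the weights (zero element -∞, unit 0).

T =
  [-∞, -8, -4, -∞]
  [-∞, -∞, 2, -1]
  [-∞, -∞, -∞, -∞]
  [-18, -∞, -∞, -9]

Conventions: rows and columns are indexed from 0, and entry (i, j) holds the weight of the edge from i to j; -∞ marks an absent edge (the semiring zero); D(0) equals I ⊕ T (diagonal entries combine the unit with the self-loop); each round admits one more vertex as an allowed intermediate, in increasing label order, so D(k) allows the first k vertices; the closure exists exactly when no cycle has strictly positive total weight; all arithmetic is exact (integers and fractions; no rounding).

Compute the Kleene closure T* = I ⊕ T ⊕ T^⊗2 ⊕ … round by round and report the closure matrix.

D(0):
  [0, -8, -4, -∞]
  [-∞, 0, 2, -1]
  [-∞, -∞, 0, -∞]
  [-18, -∞, -∞, 0]
D(1):
  [0, -8, -4, -∞]
  [-∞, 0, 2, -1]
  [-∞, -∞, 0, -∞]
  [-18, -26, -22, 0]
D(2):
  [0, -8, -4, -9]
  [-∞, 0, 2, -1]
  [-∞, -∞, 0, -∞]
  [-18, -26, -22, 0]
D(3):
  [0, -8, -4, -9]
  [-∞, 0, 2, -1]
  [-∞, -∞, 0, -∞]
  [-18, -26, -22, 0]
D(4):
  [0, -8, -4, -9]
  [-19, 0, 2, -1]
  [-∞, -∞, 0, -∞]
  [-18, -26, -22, 0]
Answer: T* = [[0, -8, -4, -9], [-19, 0, 2, -1], [-∞, -∞, 0, -∞], [-18, -26, -22, 0]]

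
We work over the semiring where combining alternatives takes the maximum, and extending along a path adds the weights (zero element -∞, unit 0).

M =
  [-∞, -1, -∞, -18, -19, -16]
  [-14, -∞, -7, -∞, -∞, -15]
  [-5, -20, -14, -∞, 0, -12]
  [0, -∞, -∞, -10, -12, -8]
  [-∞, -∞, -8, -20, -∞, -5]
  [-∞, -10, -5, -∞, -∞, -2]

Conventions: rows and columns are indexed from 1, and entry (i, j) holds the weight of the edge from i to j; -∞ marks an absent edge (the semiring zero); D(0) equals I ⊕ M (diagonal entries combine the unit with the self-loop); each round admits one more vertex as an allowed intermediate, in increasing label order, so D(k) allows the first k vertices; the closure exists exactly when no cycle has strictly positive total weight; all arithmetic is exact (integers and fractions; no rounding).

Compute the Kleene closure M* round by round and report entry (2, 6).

D(0):
  [0, -1, -∞, -18, -19, -16]
  [-14, 0, -7, -∞, -∞, -15]
  [-5, -20, 0, -∞, 0, -12]
  [0, -∞, -∞, 0, -12, -8]
  [-∞, -∞, -8, -20, 0, -5]
  [-∞, -10, -5, -∞, -∞, 0]
D(1):
  [0, -1, -∞, -18, -19, -16]
  [-14, 0, -7, -32, -33, -15]
  [-5, -6, 0, -23, 0, -12]
  [0, -1, -∞, 0, -12, -8]
  [-∞, -∞, -8, -20, 0, -5]
  [-∞, -10, -5, -∞, -∞, 0]
D(2):
  [0, -1, -8, -18, -19, -16]
  [-14, 0, -7, -32, -33, -15]
  [-5, -6, 0, -23, 0, -12]
  [0, -1, -8, 0, -12, -8]
  [-∞, -∞, -8, -20, 0, -5]
  [-24, -10, -5, -42, -43, 0]
D(3):
  [0, -1, -8, -18, -8, -16]
  [-12, 0, -7, -30, -7, -15]
  [-5, -6, 0, -23, 0, -12]
  [0, -1, -8, 0, -8, -8]
  [-13, -14, -8, -20, 0, -5]
  [-10, -10, -5, -28, -5, 0]
D(4):
  [0, -1, -8, -18, -8, -16]
  [-12, 0, -7, -30, -7, -15]
  [-5, -6, 0, -23, 0, -12]
  [0, -1, -8, 0, -8, -8]
  [-13, -14, -8, -20, 0, -5]
  [-10, -10, -5, -28, -5, 0]
D(5):
  [0, -1, -8, -18, -8, -13]
  [-12, 0, -7, -27, -7, -12]
  [-5, -6, 0, -20, 0, -5]
  [0, -1, -8, 0, -8, -8]
  [-13, -14, -8, -20, 0, -5]
  [-10, -10, -5, -25, -5, 0]
D(6):
  [0, -1, -8, -18, -8, -13]
  [-12, 0, -7, -27, -7, -12]
  [-5, -6, 0, -20, 0, -5]
  [0, -1, -8, 0, -8, -8]
  [-13, -14, -8, -20, 0, -5]
  [-10, -10, -5, -25, -5, 0]
Answer: M*[2][6] = -12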